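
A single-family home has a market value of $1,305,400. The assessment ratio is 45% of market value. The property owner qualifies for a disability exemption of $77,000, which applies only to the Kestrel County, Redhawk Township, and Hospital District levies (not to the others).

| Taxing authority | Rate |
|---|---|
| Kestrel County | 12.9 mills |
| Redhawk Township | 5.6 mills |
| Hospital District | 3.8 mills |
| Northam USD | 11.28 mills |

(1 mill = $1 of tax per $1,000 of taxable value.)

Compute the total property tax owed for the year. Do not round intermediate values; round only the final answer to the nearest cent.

$18,008.80

Assessed value = $1,305,400 × 0.45 = $587,430
Kestrel County: ($587,430 − $77,000) × 0.0129 = $510,430 × 0.0129 = $6,584.547
Redhawk Township: ($587,430 − $77,000) × 0.0056 = $510,430 × 0.0056 = $2,858.408
Hospital District: ($587,430 − $77,000) × 0.0038 = $510,430 × 0.0038 = $1,939.634
Northam USD: $587,430 × 0.01128 = $6,626.2104
Total = $18,008.7994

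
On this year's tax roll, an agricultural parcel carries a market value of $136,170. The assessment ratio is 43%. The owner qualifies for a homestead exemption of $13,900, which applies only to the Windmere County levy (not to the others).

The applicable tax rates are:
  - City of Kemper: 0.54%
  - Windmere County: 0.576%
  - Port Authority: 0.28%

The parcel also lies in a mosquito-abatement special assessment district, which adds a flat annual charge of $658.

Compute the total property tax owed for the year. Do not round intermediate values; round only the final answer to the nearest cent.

Assessed value = $136,170 × 0.43 = $58,553.1
City of Kemper: $58,553.1 × 0.0054 = $316.18674
Windmere County: ($58,553.1 − $13,900) × 0.00576 = $44,653.1 × 0.00576 = $257.201856
Port Authority: $58,553.1 × 0.0028 = $163.94868
Levies subtotal = $737.337276
Total = $737.337276 + $658 = $1,395.337276

$1,395.34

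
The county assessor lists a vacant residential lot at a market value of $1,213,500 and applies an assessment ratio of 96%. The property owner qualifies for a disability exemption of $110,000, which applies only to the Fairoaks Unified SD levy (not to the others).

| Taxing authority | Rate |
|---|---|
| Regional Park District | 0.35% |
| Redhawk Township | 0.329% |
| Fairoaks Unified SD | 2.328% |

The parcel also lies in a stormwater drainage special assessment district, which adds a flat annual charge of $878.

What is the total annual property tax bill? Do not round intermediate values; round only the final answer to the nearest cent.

$33,347.55

Assessed value = $1,213,500 × 0.96 = $1,164,960
Regional Park District: $1,164,960 × 0.0035 = $4,077.36
Redhawk Township: $1,164,960 × 0.00329 = $3,832.7184
Fairoaks Unified SD: ($1,164,960 − $110,000) × 0.02328 = $1,054,960 × 0.02328 = $24,559.4688
Levies subtotal = $32,469.5472
Total = $32,469.5472 + $878 = $33,347.5472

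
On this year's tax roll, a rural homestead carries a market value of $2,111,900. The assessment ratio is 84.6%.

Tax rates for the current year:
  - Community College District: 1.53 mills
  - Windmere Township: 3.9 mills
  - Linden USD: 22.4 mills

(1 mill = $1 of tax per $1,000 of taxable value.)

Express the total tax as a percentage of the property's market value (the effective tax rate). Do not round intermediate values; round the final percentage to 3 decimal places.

Assessed value = $2,111,900 × 0.846 = $1,786,667.4
Community College District: $1,786,667.4 × 0.00153 = $2,733.601122
Windmere Township: $1,786,667.4 × 0.0039 = $6,968.00286
Linden USD: $1,786,667.4 × 0.0224 = $40,021.34976
Total tax = $49,722.953742
Effective rate = $49,722.953742 ÷ $2,111,900 = 2.354% of market value

2.354%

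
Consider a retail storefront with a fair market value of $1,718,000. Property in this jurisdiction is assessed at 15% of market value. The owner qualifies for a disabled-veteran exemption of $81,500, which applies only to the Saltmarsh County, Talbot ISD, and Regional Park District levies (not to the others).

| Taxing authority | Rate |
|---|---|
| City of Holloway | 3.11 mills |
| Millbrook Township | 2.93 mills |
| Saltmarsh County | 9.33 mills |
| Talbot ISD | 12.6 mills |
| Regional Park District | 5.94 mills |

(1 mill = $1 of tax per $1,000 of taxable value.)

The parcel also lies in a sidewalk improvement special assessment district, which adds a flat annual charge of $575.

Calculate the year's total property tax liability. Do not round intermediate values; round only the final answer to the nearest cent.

Assessed value = $1,718,000 × 0.15 = $257,700
City of Holloway: $257,700 × 0.00311 = $801.447
Millbrook Township: $257,700 × 0.00293 = $755.061
Saltmarsh County: ($257,700 − $81,500) × 0.00933 = $176,200 × 0.00933 = $1,643.946
Talbot ISD: ($257,700 − $81,500) × 0.0126 = $176,200 × 0.0126 = $2,220.12
Regional Park District: ($257,700 − $81,500) × 0.00594 = $176,200 × 0.00594 = $1,046.628
Levies subtotal = $6,467.202
Total = $6,467.202 + $575 = $7,042.202

$7,042.20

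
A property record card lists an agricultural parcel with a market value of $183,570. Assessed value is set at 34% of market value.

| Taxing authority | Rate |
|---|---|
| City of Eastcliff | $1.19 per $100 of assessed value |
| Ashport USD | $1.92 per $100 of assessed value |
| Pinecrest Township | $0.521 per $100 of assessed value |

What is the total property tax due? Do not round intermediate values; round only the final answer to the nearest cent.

Assessed value = $183,570 × 0.34 = $62,413.8
City of Eastcliff: $62,413.8 × 0.0119 = $742.72422
Ashport USD: $62,413.8 × 0.0192 = $1,198.34496
Pinecrest Township: $62,413.8 × 0.00521 = $325.175898
Total = $742.72422 + $1,198.34496 + $325.175898 = $2,266.245078

$2,266.25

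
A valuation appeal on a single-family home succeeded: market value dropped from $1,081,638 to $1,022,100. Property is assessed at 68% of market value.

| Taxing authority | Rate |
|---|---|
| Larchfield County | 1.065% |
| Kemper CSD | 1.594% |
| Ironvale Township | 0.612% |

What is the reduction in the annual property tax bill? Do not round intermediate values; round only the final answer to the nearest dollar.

Old assessed value = $1,081,638 × 0.68 = $735,513.84
New assessed value = $1,022,100 × 0.68 = $695,028
Combined rate = 0.01065 + 0.01594 + 0.00612 = 0.03271
Old tax = $735,513.84 × 0.03271 = $24,058.6577064
New tax = $695,028 × 0.03271 = $22,734.36588
Reduction = $24,058.6577064 − $22,734.36588 = $1,324.2918264

$1,324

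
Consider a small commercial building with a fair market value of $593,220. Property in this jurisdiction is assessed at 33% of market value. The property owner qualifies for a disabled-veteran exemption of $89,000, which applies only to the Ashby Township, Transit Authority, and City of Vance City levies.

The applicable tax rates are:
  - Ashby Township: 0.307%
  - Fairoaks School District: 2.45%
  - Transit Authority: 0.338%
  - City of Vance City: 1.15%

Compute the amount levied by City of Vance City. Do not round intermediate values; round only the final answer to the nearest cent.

$1,227.77

Assessed value = $593,220 × 0.33 = $195,762.6
City of Vance City taxable value = $195,762.6 − $89,000 = $106,762.6
City of Vance City levy = $106,762.6 × 0.0115 = $1,227.7699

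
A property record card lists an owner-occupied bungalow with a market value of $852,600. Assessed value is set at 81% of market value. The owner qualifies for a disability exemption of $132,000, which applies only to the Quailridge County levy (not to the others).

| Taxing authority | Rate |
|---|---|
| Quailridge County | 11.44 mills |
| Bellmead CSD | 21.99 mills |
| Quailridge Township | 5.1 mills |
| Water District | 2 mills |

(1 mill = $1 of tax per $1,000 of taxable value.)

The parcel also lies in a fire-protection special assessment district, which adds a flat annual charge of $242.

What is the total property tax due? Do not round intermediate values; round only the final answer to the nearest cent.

Assessed value = $852,600 × 0.81 = $690,606
Quailridge County: ($690,606 − $132,000) × 0.01144 = $558,606 × 0.01144 = $6,390.45264
Bellmead CSD: $690,606 × 0.02199 = $15,186.42594
Quailridge Township: $690,606 × 0.0051 = $3,522.0906
Water District: $690,606 × 0.002 = $1,381.212
Levies subtotal = $26,480.18118
Total = $26,480.18118 + $242 = $26,722.18118

$26,722.18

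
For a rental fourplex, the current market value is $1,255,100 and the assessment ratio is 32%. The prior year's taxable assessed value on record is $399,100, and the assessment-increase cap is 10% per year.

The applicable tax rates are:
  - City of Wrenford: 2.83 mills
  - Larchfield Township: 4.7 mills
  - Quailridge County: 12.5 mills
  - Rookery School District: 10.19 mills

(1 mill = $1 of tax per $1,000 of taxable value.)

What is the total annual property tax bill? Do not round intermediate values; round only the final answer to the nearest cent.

Uncapped assessed value = $1,255,100 × 0.32 = $401,632
Cap limit = $399,100 × 1.1 = $439,010
Taxable assessed value = min($401,632, $439,010) = $401,632 (cap does not bind)
City of Wrenford: $401,632 × 0.00283 = $1,136.61856
Larchfield Township: $401,632 × 0.0047 = $1,887.6704
Quailridge County: $401,632 × 0.0125 = $5,020.4
Rookery School District: $401,632 × 0.01019 = $4,092.63008
Total = $12,137.31904

$12,137.32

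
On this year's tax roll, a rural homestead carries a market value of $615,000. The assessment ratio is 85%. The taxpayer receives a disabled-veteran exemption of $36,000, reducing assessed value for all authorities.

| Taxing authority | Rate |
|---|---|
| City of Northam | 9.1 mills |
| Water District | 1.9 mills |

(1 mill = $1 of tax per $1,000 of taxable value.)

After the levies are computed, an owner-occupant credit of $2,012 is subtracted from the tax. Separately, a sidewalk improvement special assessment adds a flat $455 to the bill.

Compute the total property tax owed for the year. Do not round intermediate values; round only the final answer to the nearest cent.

Assessed value = $615,000 × 0.85 = $522,750
Taxable value = $522,750 − $36,000 = $486,750
City of Northam: $486,750 × 0.0091 = $4,429.425
Water District: $486,750 × 0.0019 = $924.825
Levies subtotal = $5,354.25
After credit = $5,354.25 − $2,012 = $3,342.25
Total = $3,342.25 + $455 = $3,797.25

$3,797.25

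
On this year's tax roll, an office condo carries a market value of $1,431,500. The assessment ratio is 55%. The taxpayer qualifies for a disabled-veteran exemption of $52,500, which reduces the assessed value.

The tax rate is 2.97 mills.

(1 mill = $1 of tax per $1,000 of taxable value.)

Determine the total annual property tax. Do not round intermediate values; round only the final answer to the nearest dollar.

Assessed value = $1,431,500 × 0.55 = $787,325
Taxable value = $787,325 − $52,500 = $734,825
Tax = $734,825 × 0.00297 = $2,182.43025

$2,182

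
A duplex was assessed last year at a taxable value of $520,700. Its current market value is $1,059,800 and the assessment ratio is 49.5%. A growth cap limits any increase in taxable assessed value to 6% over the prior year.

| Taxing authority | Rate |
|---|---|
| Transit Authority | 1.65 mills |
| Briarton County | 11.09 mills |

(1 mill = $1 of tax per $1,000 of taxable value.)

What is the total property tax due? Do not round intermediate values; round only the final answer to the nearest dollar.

Uncapped assessed value = $1,059,800 × 0.495 = $524,601
Cap limit = $520,700 × 1.06 = $551,942
Taxable assessed value = min($524,601, $551,942) = $524,601 (cap does not bind)
Transit Authority: $524,601 × 0.00165 = $865.59165
Briarton County: $524,601 × 0.01109 = $5,817.82509
Total = $6,683.41674

$6,683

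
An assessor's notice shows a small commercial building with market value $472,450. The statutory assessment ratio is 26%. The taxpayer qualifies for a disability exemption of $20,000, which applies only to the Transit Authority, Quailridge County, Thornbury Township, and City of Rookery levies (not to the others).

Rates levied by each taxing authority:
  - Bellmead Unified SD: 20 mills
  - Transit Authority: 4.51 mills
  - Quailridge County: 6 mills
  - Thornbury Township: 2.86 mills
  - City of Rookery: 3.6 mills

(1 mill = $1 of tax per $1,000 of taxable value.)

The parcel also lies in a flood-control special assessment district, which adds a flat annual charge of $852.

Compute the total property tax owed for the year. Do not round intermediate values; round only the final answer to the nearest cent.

$5,053.88

Assessed value = $472,450 × 0.26 = $122,837
Bellmead Unified SD: $122,837 × 0.02 = $2,456.74
Transit Authority: ($122,837 − $20,000) × 0.00451 = $102,837 × 0.00451 = $463.79487
Quailridge County: ($122,837 − $20,000) × 0.006 = $102,837 × 0.006 = $617.022
Thornbury Township: ($122,837 − $20,000) × 0.00286 = $102,837 × 0.00286 = $294.11382
City of Rookery: ($122,837 − $20,000) × 0.0036 = $102,837 × 0.0036 = $370.2132
Levies subtotal = $4,201.88389
Total = $4,201.88389 + $852 = $5,053.88389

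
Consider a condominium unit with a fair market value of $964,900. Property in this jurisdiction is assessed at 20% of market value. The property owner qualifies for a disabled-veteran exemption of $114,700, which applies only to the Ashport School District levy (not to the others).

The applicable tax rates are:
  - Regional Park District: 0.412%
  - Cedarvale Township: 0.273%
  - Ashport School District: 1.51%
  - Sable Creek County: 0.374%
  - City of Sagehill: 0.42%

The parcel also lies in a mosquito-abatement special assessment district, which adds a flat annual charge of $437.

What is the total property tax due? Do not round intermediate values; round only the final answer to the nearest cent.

Assessed value = $964,900 × 0.2 = $192,980
Regional Park District: $192,980 × 0.00412 = $795.0776
Cedarvale Township: $192,980 × 0.00273 = $526.8354
Ashport School District: ($192,980 − $114,700) × 0.0151 = $78,280 × 0.0151 = $1,182.028
Sable Creek County: $192,980 × 0.00374 = $721.7452
City of Sagehill: $192,980 × 0.0042 = $810.516
Levies subtotal = $4,036.2022
Total = $4,036.2022 + $437 = $4,473.2022

$4,473.20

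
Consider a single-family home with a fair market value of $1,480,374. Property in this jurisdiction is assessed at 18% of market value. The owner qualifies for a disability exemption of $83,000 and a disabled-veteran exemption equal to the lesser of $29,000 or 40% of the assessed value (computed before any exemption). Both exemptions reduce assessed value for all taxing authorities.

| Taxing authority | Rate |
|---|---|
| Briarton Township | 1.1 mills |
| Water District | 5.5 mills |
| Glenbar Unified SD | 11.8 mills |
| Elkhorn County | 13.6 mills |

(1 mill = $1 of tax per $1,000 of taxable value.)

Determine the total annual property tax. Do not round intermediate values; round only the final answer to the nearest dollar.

$4,943

Assessed value = $1,480,374 × 0.18 = $266,467.32
Disabled-veteran exemption = min($29,000, 40% × $266,467.32) = min($29,000, $106,586.928) = $29,000 (dollar cap binds)
Taxable value = $266,467.32 − $83,000 − $29,000 = $154,467.32
Briarton Township: $154,467.32 × 0.0011 = $169.914052
Water District: $154,467.32 × 0.0055 = $849.57026
Glenbar Unified SD: $154,467.32 × 0.0118 = $1,822.714376
Elkhorn County: $154,467.32 × 0.0136 = $2,100.755552
Total = $4,942.95424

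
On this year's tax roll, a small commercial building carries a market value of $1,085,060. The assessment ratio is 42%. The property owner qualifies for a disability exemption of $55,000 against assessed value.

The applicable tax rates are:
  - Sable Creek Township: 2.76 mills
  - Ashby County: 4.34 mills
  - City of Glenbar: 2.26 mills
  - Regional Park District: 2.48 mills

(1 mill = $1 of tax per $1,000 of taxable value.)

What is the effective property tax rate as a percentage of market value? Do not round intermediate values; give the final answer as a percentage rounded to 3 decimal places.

Assessed value = $1,085,060 × 0.42 = $455,725.2
Taxable value = $455,725.2 − $55,000 = $400,725.2
Sable Creek Township: $400,725.2 × 0.00276 = $1,106.001552
Ashby County: $400,725.2 × 0.00434 = $1,739.147368
City of Glenbar: $400,725.2 × 0.00226 = $905.638952
Regional Park District: $400,725.2 × 0.00248 = $993.798496
Total tax = $4,744.586368
Effective rate = $4,744.586368 ÷ $1,085,060 = 0.437% of market value

0.437%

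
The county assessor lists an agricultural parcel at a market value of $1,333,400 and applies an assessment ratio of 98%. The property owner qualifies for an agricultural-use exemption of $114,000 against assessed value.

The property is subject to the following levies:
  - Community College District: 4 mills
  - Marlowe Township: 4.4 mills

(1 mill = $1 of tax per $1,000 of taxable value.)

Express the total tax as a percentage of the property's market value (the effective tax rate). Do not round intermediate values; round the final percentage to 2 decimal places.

Assessed value = $1,333,400 × 0.98 = $1,306,732
Taxable value = $1,306,732 − $114,000 = $1,192,732
Community College District: $1,192,732 × 0.004 = $4,770.928
Marlowe Township: $1,192,732 × 0.0044 = $5,248.0208
Total tax = $10,018.9488
Effective rate = $10,018.9488 ÷ $1,333,400 = 0.75% of market value

0.75%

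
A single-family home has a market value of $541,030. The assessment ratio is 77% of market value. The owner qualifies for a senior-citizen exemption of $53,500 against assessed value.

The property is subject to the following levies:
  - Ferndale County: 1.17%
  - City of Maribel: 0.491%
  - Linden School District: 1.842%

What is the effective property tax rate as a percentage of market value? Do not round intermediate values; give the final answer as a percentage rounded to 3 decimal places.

Assessed value = $541,030 × 0.77 = $416,593.1
Taxable value = $416,593.1 − $53,500 = $363,093.1
Ferndale County: $363,093.1 × 0.0117 = $4,248.18927
City of Maribel: $363,093.1 × 0.00491 = $1,782.787121
Linden School District: $363,093.1 × 0.01842 = $6,688.174902
Total tax = $12,719.151293
Effective rate = $12,719.151293 ÷ $541,030 = 2.351% of market value

2.351%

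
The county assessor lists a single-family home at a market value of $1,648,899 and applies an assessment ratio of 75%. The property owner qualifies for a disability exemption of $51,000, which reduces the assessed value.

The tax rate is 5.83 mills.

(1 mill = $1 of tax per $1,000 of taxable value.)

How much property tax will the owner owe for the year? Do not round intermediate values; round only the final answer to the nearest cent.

$6,912.48

Assessed value = $1,648,899 × 0.75 = $1,236,674.25
Taxable value = $1,236,674.25 − $51,000 = $1,185,674.25
Tax = $1,185,674.25 × 0.00583 = $6,912.4808775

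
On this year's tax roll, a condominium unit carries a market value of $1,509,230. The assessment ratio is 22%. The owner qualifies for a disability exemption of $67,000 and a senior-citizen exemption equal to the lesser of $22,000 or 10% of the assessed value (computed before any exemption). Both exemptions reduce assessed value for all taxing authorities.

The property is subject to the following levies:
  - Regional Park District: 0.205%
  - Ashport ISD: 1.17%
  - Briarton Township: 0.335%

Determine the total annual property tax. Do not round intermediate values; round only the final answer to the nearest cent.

$4,155.82

Assessed value = $1,509,230 × 0.22 = $332,030.6
Senior-citizen exemption = min($22,000, 10% × $332,030.6) = min($22,000, $33,203.06) = $22,000 (dollar cap binds)
Taxable value = $332,030.6 − $67,000 − $22,000 = $243,030.6
Regional Park District: $243,030.6 × 0.00205 = $498.21273
Ashport ISD: $243,030.6 × 0.0117 = $2,843.45802
Briarton Township: $243,030.6 × 0.00335 = $814.15251
Total = $4,155.82326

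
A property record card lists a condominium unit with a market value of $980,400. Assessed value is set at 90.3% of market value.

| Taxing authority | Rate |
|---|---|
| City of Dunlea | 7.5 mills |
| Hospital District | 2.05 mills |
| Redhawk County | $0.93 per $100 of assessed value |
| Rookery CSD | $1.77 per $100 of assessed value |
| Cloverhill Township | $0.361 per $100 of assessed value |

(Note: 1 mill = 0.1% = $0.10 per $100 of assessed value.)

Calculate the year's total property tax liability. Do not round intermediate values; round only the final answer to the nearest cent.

Assessed value = $980,400 × 0.903 = $885,301.2
City of Dunlea: $885,301.2 × 0.0075 = $6,639.759
Hospital District: $885,301.2 × 0.00205 = $1,814.86746
Redhawk County: $885,301.2 × 0.0093 = $8,233.30116
Rookery CSD: $885,301.2 × 0.0177 = $15,669.83124
Cloverhill Township: $885,301.2 × 0.00361 = $3,195.937332
Total = $35,553.696192

$35,553.70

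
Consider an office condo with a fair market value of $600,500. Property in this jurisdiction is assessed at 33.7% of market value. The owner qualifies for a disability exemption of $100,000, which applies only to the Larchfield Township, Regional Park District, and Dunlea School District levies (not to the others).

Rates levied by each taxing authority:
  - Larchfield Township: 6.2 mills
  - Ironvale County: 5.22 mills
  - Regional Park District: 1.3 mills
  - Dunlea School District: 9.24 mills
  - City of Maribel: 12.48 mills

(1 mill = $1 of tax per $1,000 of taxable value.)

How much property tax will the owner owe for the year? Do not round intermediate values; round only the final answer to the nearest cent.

Assessed value = $600,500 × 0.337 = $202,368.5
Larchfield Township: ($202,368.5 − $100,000) × 0.0062 = $102,368.5 × 0.0062 = $634.6847
Ironvale County: $202,368.5 × 0.00522 = $1,056.36357
Regional Park District: ($202,368.5 − $100,000) × 0.0013 = $102,368.5 × 0.0013 = $133.07905
Dunlea School District: ($202,368.5 − $100,000) × 0.00924 = $102,368.5 × 0.00924 = $945.88494
City of Maribel: $202,368.5 × 0.01248 = $2,525.55888
Total = $5,295.57114

$5,295.57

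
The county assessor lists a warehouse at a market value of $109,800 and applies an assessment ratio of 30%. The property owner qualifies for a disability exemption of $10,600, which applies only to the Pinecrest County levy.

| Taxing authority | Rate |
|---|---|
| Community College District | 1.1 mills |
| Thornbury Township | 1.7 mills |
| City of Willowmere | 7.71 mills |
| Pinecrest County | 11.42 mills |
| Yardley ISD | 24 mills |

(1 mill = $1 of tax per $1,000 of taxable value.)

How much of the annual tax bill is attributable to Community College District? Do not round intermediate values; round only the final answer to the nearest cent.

Assessed value = $109,800 × 0.3 = $32,940
Community College District taxable value = $32,940 (exemption does not apply)
Community College District levy = $32,940 × 0.0011 = $36.234

$36.23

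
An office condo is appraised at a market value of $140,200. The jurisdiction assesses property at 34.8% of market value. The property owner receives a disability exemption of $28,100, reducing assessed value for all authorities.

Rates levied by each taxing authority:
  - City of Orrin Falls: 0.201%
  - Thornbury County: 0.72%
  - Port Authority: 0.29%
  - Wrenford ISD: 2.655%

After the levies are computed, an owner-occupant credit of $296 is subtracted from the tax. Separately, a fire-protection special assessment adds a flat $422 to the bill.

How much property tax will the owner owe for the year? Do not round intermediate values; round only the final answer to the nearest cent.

$925.86

Assessed value = $140,200 × 0.348 = $48,789.6
Taxable value = $48,789.6 − $28,100 = $20,689.6
City of Orrin Falls: $20,689.6 × 0.00201 = $41.586096
Thornbury County: $20,689.6 × 0.0072 = $148.96512
Port Authority: $20,689.6 × 0.0029 = $59.99984
Wrenford ISD: $20,689.6 × 0.02655 = $549.30888
Levies subtotal = $799.859936
After credit = $799.859936 − $296 = $503.859936
Total = $503.859936 + $422 = $925.859936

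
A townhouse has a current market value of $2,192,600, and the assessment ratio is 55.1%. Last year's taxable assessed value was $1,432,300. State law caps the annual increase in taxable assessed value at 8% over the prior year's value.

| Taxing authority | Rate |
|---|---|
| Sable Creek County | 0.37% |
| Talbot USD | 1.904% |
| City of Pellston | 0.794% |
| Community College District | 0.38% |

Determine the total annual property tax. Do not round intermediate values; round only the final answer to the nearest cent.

Uncapped assessed value = $2,192,600 × 0.551 = $1,208,122.6
Cap limit = $1,432,300 × 1.08 = $1,546,884
Taxable assessed value = min($1,208,122.6, $1,546,884) = $1,208,122.6 (cap does not bind)
Sable Creek County: $1,208,122.6 × 0.0037 = $4,470.05362
Talbot USD: $1,208,122.6 × 0.01904 = $23,002.654304
City of Pellston: $1,208,122.6 × 0.00794 = $9,592.493444
Community College District: $1,208,122.6 × 0.0038 = $4,590.86588
Total = $41,656.067248

$41,656.07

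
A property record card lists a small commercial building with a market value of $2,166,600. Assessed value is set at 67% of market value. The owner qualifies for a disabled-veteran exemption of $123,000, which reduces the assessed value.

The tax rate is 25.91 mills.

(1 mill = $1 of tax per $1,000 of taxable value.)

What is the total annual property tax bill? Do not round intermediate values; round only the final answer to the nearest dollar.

$34,425

Assessed value = $2,166,600 × 0.67 = $1,451,622
Taxable value = $1,451,622 − $123,000 = $1,328,622
Tax = $1,328,622 × 0.02591 = $34,424.59602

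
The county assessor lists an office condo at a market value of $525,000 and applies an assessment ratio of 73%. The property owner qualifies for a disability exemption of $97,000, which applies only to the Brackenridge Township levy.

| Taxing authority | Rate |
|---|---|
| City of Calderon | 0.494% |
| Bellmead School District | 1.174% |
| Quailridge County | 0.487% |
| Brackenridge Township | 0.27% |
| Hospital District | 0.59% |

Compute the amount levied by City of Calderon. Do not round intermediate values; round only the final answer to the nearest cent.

Assessed value = $525,000 × 0.73 = $383,250
City of Calderon taxable value = $383,250 (exemption does not apply)
City of Calderon levy = $383,250 × 0.00494 = $1,893.255

$1,893.26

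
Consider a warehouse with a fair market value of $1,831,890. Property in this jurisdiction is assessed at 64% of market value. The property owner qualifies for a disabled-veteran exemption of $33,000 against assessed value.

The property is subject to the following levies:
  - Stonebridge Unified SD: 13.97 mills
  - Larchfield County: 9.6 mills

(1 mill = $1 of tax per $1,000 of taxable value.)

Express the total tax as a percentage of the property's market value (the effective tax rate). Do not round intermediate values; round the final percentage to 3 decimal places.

1.466%

Assessed value = $1,831,890 × 0.64 = $1,172,409.6
Taxable value = $1,172,409.6 − $33,000 = $1,139,409.6
Stonebridge Unified SD: $1,139,409.6 × 0.01397 = $15,917.552112
Larchfield County: $1,139,409.6 × 0.0096 = $10,938.33216
Total tax = $26,855.884272
Effective rate = $26,855.884272 ÷ $1,831,890 = 1.466% of market value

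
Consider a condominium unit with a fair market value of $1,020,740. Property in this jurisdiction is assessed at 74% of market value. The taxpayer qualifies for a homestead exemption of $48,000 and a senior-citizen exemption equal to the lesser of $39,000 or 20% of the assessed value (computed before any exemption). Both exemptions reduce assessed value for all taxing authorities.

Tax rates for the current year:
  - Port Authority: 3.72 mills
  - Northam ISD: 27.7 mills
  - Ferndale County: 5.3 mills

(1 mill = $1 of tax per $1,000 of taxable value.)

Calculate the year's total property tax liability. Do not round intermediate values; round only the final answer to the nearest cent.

Assessed value = $1,020,740 × 0.74 = $755,347.6
Senior-citizen exemption = min($39,000, 20% × $755,347.6) = min($39,000, $151,069.52) = $39,000 (dollar cap binds)
Taxable value = $755,347.6 − $48,000 − $39,000 = $668,347.6
Port Authority: $668,347.6 × 0.00372 = $2,486.253072
Northam ISD: $668,347.6 × 0.0277 = $18,513.22852
Ferndale County: $668,347.6 × 0.0053 = $3,542.24228
Total = $24,541.723872

$24,541.72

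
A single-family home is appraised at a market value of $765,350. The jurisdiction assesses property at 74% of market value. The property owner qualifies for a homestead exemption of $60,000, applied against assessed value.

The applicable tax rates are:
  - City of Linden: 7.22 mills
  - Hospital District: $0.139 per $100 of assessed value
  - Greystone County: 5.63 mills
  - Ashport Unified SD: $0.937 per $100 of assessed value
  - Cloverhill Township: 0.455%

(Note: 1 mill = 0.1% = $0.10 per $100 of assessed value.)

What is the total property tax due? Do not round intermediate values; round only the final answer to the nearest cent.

Assessed value = $765,350 × 0.74 = $566,359
Taxable value = $566,359 − $60,000 = $506,359
City of Linden: $506,359 × 0.00722 = $3,655.91198
Hospital District: $506,359 × 0.00139 = $703.83901
Greystone County: $506,359 × 0.00563 = $2,850.80117
Ashport Unified SD: $506,359 × 0.00937 = $4,744.58383
Cloverhill Township: $506,359 × 0.00455 = $2,303.93345
Total = $14,259.06944

$14,259.07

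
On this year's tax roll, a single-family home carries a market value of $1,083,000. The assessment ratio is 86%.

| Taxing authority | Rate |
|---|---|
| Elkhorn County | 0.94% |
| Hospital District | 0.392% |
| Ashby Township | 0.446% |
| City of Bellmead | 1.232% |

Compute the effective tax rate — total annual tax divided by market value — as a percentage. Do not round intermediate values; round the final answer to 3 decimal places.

2.589%

Assessed value = $1,083,000 × 0.86 = $931,380
Elkhorn County: $931,380 × 0.0094 = $8,754.972
Hospital District: $931,380 × 0.00392 = $3,651.0096
Ashby Township: $931,380 × 0.00446 = $4,153.9548
City of Bellmead: $931,380 × 0.01232 = $11,474.6016
Total tax = $28,034.538
Effective rate = $28,034.538 ÷ $1,083,000 = 2.589% of market value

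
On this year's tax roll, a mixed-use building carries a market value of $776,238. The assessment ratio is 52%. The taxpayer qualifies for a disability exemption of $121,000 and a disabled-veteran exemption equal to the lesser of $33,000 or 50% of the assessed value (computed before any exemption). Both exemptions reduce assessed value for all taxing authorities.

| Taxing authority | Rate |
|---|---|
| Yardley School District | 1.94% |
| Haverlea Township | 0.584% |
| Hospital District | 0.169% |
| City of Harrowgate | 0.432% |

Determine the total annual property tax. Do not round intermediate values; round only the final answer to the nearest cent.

$7,801.37

Assessed value = $776,238 × 0.52 = $403,643.76
Disabled-veteran exemption = min($33,000, 50% × $403,643.76) = min($33,000, $201,821.88) = $33,000 (dollar cap binds)
Taxable value = $403,643.76 − $121,000 − $33,000 = $249,643.76
Yardley School District: $249,643.76 × 0.0194 = $4,843.088944
Haverlea Township: $249,643.76 × 0.00584 = $1,457.9195584
Hospital District: $249,643.76 × 0.00169 = $421.8979544
City of Harrowgate: $249,643.76 × 0.00432 = $1,078.4610432
Total = $7,801.3675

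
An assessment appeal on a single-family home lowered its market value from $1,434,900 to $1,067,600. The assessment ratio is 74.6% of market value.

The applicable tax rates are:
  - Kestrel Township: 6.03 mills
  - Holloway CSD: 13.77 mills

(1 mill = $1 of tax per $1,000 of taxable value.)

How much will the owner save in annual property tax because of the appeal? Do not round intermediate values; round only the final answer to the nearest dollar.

Old assessed value = $1,434,900 × 0.746 = $1,070,435.4
New assessed value = $1,067,600 × 0.746 = $796,429.6
Combined rate = 0.00603 + 0.01377 = 0.0198
Old tax = $1,070,435.4 × 0.0198 = $21,194.62092
New tax = $796,429.6 × 0.0198 = $15,769.30608
Reduction = $21,194.62092 − $15,769.30608 = $5,425.31484

$5,425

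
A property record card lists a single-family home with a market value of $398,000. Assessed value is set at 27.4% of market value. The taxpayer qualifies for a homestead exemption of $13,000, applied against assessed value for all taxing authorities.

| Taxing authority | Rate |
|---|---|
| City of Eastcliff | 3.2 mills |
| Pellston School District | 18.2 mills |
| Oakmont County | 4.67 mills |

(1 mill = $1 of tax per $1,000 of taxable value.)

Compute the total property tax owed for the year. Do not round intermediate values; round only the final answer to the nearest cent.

$2,504.08

Assessed value = $398,000 × 0.274 = $109,052
Taxable value = $109,052 − $13,000 = $96,052
City of Eastcliff: $96,052 × 0.0032 = $307.3664
Pellston School District: $96,052 × 0.0182 = $1,748.1464
Oakmont County: $96,052 × 0.00467 = $448.56284
Total = $307.3664 + $1,748.1464 + $448.56284 = $2,504.07564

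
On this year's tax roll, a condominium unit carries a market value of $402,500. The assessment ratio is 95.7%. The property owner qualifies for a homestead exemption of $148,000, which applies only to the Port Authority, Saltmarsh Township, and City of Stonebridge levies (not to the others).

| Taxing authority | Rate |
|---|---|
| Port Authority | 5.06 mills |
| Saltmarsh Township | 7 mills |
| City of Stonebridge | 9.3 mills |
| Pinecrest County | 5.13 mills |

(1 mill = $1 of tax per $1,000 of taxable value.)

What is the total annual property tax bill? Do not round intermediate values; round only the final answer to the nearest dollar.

Assessed value = $402,500 × 0.957 = $385,192.5
Port Authority: ($385,192.5 − $148,000) × 0.00506 = $237,192.5 × 0.00506 = $1,200.19405
Saltmarsh Township: ($385,192.5 − $148,000) × 0.007 = $237,192.5 × 0.007 = $1,660.3475
City of Stonebridge: ($385,192.5 − $148,000) × 0.0093 = $237,192.5 × 0.0093 = $2,205.89025
Pinecrest County: $385,192.5 × 0.00513 = $1,976.037525
Total = $7,042.469325

$7,042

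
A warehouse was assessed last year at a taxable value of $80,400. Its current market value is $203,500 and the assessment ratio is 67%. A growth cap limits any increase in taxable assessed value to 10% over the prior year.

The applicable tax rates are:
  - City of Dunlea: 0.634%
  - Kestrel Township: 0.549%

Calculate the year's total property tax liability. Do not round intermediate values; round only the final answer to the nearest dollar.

$1,046

Uncapped assessed value = $203,500 × 0.67 = $136,345
Cap limit = $80,400 × 1.1 = $88,440
Taxable assessed value = min($136,345, $88,440) = $88,440 (cap binds)
City of Dunlea: $88,440 × 0.00634 = $560.7096
Kestrel Township: $88,440 × 0.00549 = $485.5356
Total = $1,046.2452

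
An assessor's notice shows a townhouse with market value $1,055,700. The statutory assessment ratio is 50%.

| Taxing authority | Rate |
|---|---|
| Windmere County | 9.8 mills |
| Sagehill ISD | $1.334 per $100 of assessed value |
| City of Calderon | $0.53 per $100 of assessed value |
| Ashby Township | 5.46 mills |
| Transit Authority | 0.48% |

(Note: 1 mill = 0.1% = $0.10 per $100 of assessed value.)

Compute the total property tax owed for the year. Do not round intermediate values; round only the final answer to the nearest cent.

Assessed value = $1,055,700 × 0.5 = $527,850
Windmere County: $527,850 × 0.0098 = $5,172.93
Sagehill ISD: $527,850 × 0.01334 = $7,041.519
City of Calderon: $527,850 × 0.0053 = $2,797.605
Ashby Township: $527,850 × 0.00546 = $2,882.061
Transit Authority: $527,850 × 0.0048 = $2,533.68
Total = $20,427.795

$20,427.80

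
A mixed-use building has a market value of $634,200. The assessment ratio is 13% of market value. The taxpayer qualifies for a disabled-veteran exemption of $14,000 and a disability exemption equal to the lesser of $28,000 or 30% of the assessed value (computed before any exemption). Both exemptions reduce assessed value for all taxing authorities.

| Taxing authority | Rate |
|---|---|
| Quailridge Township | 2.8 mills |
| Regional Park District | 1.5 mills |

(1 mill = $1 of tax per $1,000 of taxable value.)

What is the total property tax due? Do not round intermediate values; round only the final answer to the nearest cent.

Assessed value = $634,200 × 0.13 = $82,446
Disability exemption = min($28,000, 30% × $82,446) = min($28,000, $24,733.8) = $24,733.8 (percentage binds)
Taxable value = $82,446 − $14,000 − $24,733.8 = $43,712.2
Quailridge Township: $43,712.2 × 0.0028 = $122.39416
Regional Park District: $43,712.2 × 0.0015 = $65.5683
Total = $187.96246

$187.96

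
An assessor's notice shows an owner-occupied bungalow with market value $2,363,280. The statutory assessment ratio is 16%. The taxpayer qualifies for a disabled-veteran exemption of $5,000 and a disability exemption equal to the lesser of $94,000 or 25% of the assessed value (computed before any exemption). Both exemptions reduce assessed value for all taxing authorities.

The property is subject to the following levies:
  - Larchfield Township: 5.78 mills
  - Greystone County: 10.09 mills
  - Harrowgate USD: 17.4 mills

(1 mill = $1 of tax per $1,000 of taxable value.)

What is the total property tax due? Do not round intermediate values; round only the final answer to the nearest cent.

$9,286.48

Assessed value = $2,363,280 × 0.16 = $378,124.8
Disability exemption = min($94,000, 25% × $378,124.8) = min($94,000, $94,531.2) = $94,000 (dollar cap binds)
Taxable value = $378,124.8 − $5,000 − $94,000 = $279,124.8
Larchfield Township: $279,124.8 × 0.00578 = $1,613.341344
Greystone County: $279,124.8 × 0.01009 = $2,816.369232
Harrowgate USD: $279,124.8 × 0.0174 = $4,856.77152
Total = $9,286.482096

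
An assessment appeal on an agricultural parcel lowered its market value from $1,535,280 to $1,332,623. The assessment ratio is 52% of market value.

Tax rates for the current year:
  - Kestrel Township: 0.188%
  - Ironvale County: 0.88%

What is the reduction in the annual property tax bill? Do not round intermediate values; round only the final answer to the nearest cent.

$1,125.48

Old assessed value = $1,535,280 × 0.52 = $798,345.6
New assessed value = $1,332,623 × 0.52 = $692,963.96
Combined rate = 0.00188 + 0.0088 = 0.01068
Old tax = $798,345.6 × 0.01068 = $8,526.331008
New tax = $692,963.96 × 0.01068 = $7,400.8550928
Reduction = $8,526.331008 − $7,400.8550928 = $1,125.4759152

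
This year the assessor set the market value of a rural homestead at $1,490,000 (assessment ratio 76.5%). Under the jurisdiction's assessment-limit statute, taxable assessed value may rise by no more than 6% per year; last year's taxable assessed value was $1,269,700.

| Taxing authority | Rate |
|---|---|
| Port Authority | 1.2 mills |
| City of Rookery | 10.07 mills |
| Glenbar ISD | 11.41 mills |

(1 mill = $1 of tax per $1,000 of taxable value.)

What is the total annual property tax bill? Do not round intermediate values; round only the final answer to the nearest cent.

$25,851.80

Uncapped assessed value = $1,490,000 × 0.765 = $1,139,850
Cap limit = $1,269,700 × 1.06 = $1,345,882
Taxable assessed value = min($1,139,850, $1,345,882) = $1,139,850 (cap does not bind)
Port Authority: $1,139,850 × 0.0012 = $1,367.82
City of Rookery: $1,139,850 × 0.01007 = $11,478.2895
Glenbar ISD: $1,139,850 × 0.01141 = $13,005.6885
Total = $25,851.798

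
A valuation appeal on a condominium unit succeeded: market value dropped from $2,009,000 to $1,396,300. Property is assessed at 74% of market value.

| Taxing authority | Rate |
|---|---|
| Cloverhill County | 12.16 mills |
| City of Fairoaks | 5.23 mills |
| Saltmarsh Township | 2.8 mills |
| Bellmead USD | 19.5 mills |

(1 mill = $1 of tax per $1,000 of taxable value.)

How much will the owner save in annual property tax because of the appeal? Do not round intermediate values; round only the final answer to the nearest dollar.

Old assessed value = $2,009,000 × 0.74 = $1,486,660
New assessed value = $1,396,300 × 0.74 = $1,033,262
Combined rate = 0.01216 + 0.00523 + 0.0028 + 0.0195 = 0.03969
Old tax = $1,486,660 × 0.03969 = $59,005.5354
New tax = $1,033,262 × 0.03969 = $41,010.16878
Reduction = $59,005.5354 − $41,010.16878 = $17,995.36662

$17,995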